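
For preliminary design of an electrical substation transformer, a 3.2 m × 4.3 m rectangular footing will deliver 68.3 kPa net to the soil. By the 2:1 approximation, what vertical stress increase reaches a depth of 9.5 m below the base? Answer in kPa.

By the 2:1 method the load spreads at 1 horizontal : 2 vertical, so at depth z the loaded area has grown by z in each plan dimension:
Δσ = qBL/((B+z)(L+z)) = 68.3×3.2×4.3/((3.2+9.5)(4.3+9.5)) = 5.3624 kPa

Δσ_z ≈ 5.36 kPa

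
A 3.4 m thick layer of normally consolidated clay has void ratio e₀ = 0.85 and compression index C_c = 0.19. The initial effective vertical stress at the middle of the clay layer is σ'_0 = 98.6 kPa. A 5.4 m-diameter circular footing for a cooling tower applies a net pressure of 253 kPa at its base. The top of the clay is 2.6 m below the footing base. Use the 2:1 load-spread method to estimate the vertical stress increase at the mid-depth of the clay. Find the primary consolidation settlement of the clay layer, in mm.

S_c ≈ 88.7 mm

Mid-depth of clay below the footing base: z = 2.6 + 3.4/2 = 4.3 m.
Stress increase at mid-clay by the 2:1 spreading method:
Δσ ≈ qD²/(D+z)² = 253×5.4²/(5.4+4.3)² = 78.409 kPa
Final effective stress: σ'_f = σ'_0 + Δσ = 98.6 + 78.409 = 177.01 kPa.
Normally consolidated clay, so the full stress increment lies on the virgin compression line:
S_c = C_c·H/(1+e₀)·log₁₀(σ'_f/σ'_0) = 0.19×3.4/(1+0.85)×log₁₀(177.01/98.6)
    = 0.34919 × 0.25412 = 0.08874 m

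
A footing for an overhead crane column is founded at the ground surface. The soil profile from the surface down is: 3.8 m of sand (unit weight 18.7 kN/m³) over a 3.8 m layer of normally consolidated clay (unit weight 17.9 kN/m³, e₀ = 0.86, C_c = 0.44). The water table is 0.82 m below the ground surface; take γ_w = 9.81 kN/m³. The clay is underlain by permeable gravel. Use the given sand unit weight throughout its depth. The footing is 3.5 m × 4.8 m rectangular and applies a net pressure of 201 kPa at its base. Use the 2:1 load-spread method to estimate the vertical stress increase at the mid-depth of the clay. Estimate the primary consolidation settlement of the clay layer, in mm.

S_c ≈ 186 mm

Mid-depth of clay below the ground surface: z = 3.8 + 3.8/2 = 5.7 m.
Total vertical stress at mid-clay: σ_v = 18.7×3.8 + 17.9×1.9 = 105.07 kPa.
Pore pressure: u = 9.81×(5.7 − 0.82) = 47.873 kPa.
Initial effective stress: σ'_0 = σ_v − u = 105.07 − 47.873 = 57.197 kPa.
Stress increase at mid-clay by the 2:1 spreading method:
Δσ = qBL/((B+z)(L+z)) = 201×3.5×4.8/((3.5+5.7)(4.8+5.7)) = 34.957 kPa
Final effective stress: σ'_f = σ'_0 + Δσ = 57.197 + 34.957 = 92.154 kPa.
Normally consolidated clay, so the full stress increment lies on the virgin compression line:
S_c = C_c·H/(1+e₀)·log₁₀(σ'_f/σ'_0) = 0.44×3.8/(1+0.86)×log₁₀(92.154/57.197)
    = 0.89892 × 0.20714 = 0.1862 m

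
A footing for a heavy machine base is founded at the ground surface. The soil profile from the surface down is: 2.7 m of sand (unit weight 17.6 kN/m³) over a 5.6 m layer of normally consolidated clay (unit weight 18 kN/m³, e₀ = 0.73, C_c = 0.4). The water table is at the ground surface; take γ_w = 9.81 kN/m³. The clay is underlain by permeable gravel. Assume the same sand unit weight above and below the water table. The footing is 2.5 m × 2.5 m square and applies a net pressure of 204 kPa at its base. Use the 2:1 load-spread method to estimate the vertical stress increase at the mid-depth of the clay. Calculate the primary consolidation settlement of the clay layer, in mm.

Mid-depth of clay below the ground surface: z = 2.7 + 5.6/2 = 5.5 m.
Total vertical stress at mid-clay: σ_v = 17.6×2.7 + 18×2.8 = 97.92 kPa.
Pore pressure: u = 9.81×(5.5 − 0) = 53.955 kPa.
Initial effective stress: σ'_0 = σ_v − u = 97.92 − 53.955 = 43.965 kPa.
Stress increase at mid-clay by the 2:1 spreading method:
Δσ = qBL/((B+z)(L+z)) = 204×2.5×2.5/((2.5+5.5)(2.5+5.5)) = 19.922 kPa
Final effective stress: σ'_f = σ'_0 + Δσ = 43.965 + 19.922 = 63.887 kPa.
Normally consolidated clay, so the full stress increment lies on the virgin compression line:
S_c = C_c·H/(1+e₀)·log₁₀(σ'_f/σ'_0) = 0.4×5.6/(1+0.73)×log₁₀(63.887/43.965)
    = 1.2948 × 0.16231 = 0.2102 m

S_c ≈ 210 mm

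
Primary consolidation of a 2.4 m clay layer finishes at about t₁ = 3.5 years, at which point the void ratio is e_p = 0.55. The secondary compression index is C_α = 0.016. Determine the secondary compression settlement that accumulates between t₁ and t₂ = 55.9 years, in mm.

Secondary compression: S_s = C_α·H/(1+e_p)·log₁₀(t₂/t₁)
S_s = 0.016×2.4/(1+0.55)×log₁₀(55.9/3.5)
    = 0.02477 × 1.203 = 0.02981 m

S_s ≈ 29.8 mm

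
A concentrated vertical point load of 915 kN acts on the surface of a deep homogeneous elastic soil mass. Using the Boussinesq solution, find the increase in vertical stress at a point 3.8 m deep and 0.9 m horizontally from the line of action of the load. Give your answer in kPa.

Boussinesq vertical stress below a point load on an elastic half-space:
Δσ_z = 3P/(2πz²) · [1 + (r/z)²]^(−5/2)
r/z = 0.9/3.8 = 0.23684; [1+(r/z)²]^(−5/2) = 0.87246.
Δσ_z = 3×915/(2π×3.8²) × 0.87246 = 30.255 × 0.87246 = 26.4 kPa

Δσ_z ≈ 26.4 kPa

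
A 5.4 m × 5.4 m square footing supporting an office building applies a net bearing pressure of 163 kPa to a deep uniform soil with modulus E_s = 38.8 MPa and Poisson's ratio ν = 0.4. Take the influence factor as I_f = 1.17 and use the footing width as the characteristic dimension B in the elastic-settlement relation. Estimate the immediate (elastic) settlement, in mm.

Immediate (elastic) settlement: S_e = q·B·(1−ν²)/E_s · I_f.
E_s = 38.8 MPa = 38800 kPa.
S_e = 163 × 5.4 × (1 − 0.4²) / 38800 × 1.17
    = 163 × 5.4 × 0.84 / 38800 × 1.17
    = 0.0223 m = 22.3 mm

S_e ≈ 22.3 mm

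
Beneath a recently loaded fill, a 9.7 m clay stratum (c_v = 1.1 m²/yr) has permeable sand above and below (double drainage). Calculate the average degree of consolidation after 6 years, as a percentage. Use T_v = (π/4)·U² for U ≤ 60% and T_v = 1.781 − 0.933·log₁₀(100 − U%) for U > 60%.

Drainage path length: H_d = H/2 = 4.85 m (double drainage).
T_v = c_v·t/H_d² = 1.1×6/4.85² = 0.28058.
T_v = 0.28058 corresponds to the U ≤ 60% branch:
U = √(4T_v/π) = 0.5977

U ≈ 59.8 %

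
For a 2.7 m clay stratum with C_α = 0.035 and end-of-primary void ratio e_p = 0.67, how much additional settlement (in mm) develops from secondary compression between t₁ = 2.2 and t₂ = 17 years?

S_s ≈ 50.3 mm

Secondary compression: S_s = C_α·H/(1+e_p)·log₁₀(t₂/t₁)
S_s = 0.035×2.7/(1+0.67)×log₁₀(17/2.2)
    = 0.05659 × 0.888 = 0.05025 m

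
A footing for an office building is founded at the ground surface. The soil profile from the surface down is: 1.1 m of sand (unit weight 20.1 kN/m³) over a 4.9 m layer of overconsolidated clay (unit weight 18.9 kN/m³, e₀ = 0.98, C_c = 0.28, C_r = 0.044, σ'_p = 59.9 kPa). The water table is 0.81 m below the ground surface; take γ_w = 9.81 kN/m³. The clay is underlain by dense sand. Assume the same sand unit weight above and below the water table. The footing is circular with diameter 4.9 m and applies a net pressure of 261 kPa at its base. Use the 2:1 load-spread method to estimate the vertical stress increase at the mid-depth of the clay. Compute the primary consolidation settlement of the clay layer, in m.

S_c ≈ 0.249 m

Mid-depth of clay below the ground surface: z = 1.1 + 4.9/2 = 3.55 m.
Total vertical stress at mid-clay: σ_v = 20.1×1.1 + 18.9×2.45 = 68.415 kPa.
Pore pressure: u = 9.81×(3.55 − 0.81) = 26.879 kPa.
Initial effective stress: σ'_0 = σ_v − u = 68.415 − 26.879 = 41.536 kPa.
Stress increase at mid-clay by the 2:1 spreading method:
Δσ ≈ qD²/(D+z)² = 261×4.9²/(4.9+3.55)² = 87.765 kPa
Final effective stress: σ'_f = 41.536 + 87.765 = 129.3 kPa.
σ'_f = 129.3 > σ'_p = 59.9 kPa, so the stress path crosses the preconsolidation pressure — recompression up to σ'_p, then virgin compression beyond:
S_c = H/(1+e₀)·[C_r·log₁₀(σ'_p/σ'_0) + C_c·log₁₀(σ'_f/σ'_p)]
    = 4.9/1.98 × [0.044×log₁₀(59.9/41.536) + 0.28×log₁₀(129.3/59.9)]
    = 2.4747 × [0.0069961 + 0.093568] = 0.2489 m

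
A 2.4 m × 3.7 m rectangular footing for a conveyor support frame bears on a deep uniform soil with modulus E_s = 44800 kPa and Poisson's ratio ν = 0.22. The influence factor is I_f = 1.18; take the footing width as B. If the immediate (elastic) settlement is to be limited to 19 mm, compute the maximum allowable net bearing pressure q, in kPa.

S_e = q·B·(1−ν²)/E_s · I_f  ⇒  q = S_e·E_s / (B·(1−ν²)·I_f).
q = 0.019 × 44800 / (2.4 × 0.9516 × 1.18) = 315.9 kPa

q ≈ 316 kPa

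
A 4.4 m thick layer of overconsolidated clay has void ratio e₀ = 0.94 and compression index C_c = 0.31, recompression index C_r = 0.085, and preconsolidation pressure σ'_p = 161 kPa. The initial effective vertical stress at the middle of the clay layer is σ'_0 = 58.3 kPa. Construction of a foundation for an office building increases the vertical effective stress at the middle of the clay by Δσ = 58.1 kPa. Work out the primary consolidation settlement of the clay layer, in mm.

Final effective stress: σ'_f = 58.3 + 58.1 = 116.4 kPa.
σ'_f = 116.4 ≤ σ'_p = 161 kPa, so the clay remains overconsolidated and only the recompression index applies:
S_c = C_r·H/(1+e₀)·log₁₀(σ'_f/σ'_0) = 0.085×4.4/1.94×log₁₀(116.4/58.3)
    = 0.19278 × 0.30028 = 0.05789 m

S_c ≈ 57.9 mm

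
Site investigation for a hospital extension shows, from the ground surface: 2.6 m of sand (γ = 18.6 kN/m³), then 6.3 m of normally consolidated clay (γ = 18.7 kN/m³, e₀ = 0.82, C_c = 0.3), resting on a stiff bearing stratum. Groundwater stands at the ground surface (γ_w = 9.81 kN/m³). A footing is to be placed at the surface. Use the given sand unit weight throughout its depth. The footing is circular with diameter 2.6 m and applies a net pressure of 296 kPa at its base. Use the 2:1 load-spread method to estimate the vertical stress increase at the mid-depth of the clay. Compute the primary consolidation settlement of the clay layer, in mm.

S_c ≈ 202 mm

Mid-depth of clay below the ground surface: z = 2.6 + 6.3/2 = 5.75 m.
Total vertical stress at mid-clay: σ_v = 18.6×2.6 + 18.7×3.15 = 107.27 kPa.
Pore pressure: u = 9.81×(5.75 − 0) = 56.408 kPa.
Initial effective stress: σ'_0 = σ_v − u = 107.27 − 56.408 = 50.862 kPa.
Stress increase at mid-clay by the 2:1 spreading method:
Δσ ≈ qD²/(D+z)² = 296×2.6²/(2.6+5.75)² = 28.699 kPa
Final effective stress: σ'_f = σ'_0 + Δσ = 50.862 + 28.699 = 79.561 kPa.
Normally consolidated clay, so the full stress increment lies on the virgin compression line:
S_c = C_c·H/(1+e₀)·log₁₀(σ'_f/σ'_0) = 0.3×6.3/(1+0.82)×log₁₀(79.561/50.862)
    = 1.0385 × 0.19431 = 0.2018 m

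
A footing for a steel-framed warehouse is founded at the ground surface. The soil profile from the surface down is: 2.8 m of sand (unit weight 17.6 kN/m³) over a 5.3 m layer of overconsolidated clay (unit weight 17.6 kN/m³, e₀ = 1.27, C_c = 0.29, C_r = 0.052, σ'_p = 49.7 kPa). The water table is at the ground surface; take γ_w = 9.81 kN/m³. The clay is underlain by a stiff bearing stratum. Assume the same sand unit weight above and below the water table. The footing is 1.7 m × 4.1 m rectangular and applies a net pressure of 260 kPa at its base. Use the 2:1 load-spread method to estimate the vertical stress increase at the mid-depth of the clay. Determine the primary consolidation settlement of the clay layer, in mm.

S_c ≈ 105 mm

Mid-depth of clay below the ground surface: z = 2.8 + 5.3/2 = 5.45 m.
Total vertical stress at mid-clay: σ_v = 17.6×2.8 + 17.6×2.65 = 95.92 kPa.
Pore pressure: u = 9.81×(5.45 − 0) = 53.465 kPa.
Initial effective stress: σ'_0 = σ_v − u = 95.92 − 53.465 = 42.455 kPa.
Stress increase at mid-clay by the 2:1 spreading method:
Δσ = qBL/((B+z)(L+z)) = 260×1.7×4.1/((1.7+5.45)(4.1+5.45)) = 26.54 kPa
Final effective stress: σ'_f = 42.455 + 26.54 = 68.995 kPa.
σ'_f = 68.995 > σ'_p = 49.7 kPa, so the stress path crosses the preconsolidation pressure — recompression up to σ'_p, then virgin compression beyond:
S_c = H/(1+e₀)·[C_r·log₁₀(σ'_p/σ'_0) + C_c·log₁₀(σ'_f/σ'_p)]
    = 5.3/2.27 × [0.052×log₁₀(49.7/42.455) + 0.29×log₁₀(68.995/49.7)]
    = 2.3348 × [0.0035582 + 0.041314] = 0.1048 m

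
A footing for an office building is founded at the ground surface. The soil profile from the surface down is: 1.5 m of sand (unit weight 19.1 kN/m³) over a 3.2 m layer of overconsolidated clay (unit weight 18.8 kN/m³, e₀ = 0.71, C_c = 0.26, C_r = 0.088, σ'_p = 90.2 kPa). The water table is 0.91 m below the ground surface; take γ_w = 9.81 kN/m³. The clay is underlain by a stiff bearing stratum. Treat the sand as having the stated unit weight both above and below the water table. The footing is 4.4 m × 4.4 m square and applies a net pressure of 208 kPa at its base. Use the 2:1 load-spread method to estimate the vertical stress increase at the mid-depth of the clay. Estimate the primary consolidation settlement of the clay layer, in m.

S_c ≈ 0.103 m

Mid-depth of clay below the ground surface: z = 1.5 + 3.2/2 = 3.1 m.
Total vertical stress at mid-clay: σ_v = 19.1×1.5 + 18.8×1.6 = 58.73 kPa.
Pore pressure: u = 9.81×(3.1 − 0.91) = 21.484 kPa.
Initial effective stress: σ'_0 = σ_v − u = 58.73 − 21.484 = 37.246 kPa.
Stress increase at mid-clay by the 2:1 spreading method:
Δσ = qBL/((B+z)(L+z)) = 208×4.4×4.4/((4.4+3.1)(4.4+3.1)) = 71.589 kPa
Final effective stress: σ'_f = 37.246 + 71.589 = 108.84 kPa.
σ'_f = 108.84 > σ'_p = 90.2 kPa, so the stress path crosses the preconsolidation pressure — recompression up to σ'_p, then virgin compression beyond:
S_c = H/(1+e₀)·[C_r·log₁₀(σ'_p/σ'_0) + C_c·log₁₀(σ'_f/σ'_p)]
    = 3.2/1.71 × [0.088×log₁₀(90.2/37.246) + 0.26×log₁₀(108.84/90.2)]
    = 1.8713 × [0.033803 + 0.021211] = 0.1029 m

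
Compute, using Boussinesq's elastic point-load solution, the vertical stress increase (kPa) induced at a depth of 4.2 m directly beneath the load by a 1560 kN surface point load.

Δσ_z ≈ 42.2 kPa

Boussinesq vertical stress below a point load on an elastic half-space:
Δσ_z = 3P/(2πz²) · [1 + (r/z)²]^(−5/2)
r/z = 0/4.2 = 0; [1+(r/z)²]^(−5/2) = 1.
Δσ_z = 3×1560/(2π×4.2²) × 1 = 42.225 × 1 = 42.23 kPa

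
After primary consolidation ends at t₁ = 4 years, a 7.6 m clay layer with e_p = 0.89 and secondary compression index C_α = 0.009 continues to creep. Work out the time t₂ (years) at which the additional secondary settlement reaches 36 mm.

S_s = C_α·H/(1+e_p)·log₁₀(t₂/t₁) ⇒ log₁₀(t₂/t₁) = S_s·(1+e_p)/(C_α·H).
log₁₀(t₂/t₁) = 0.036 × (1+0.89) / (0.009×7.6) = 0.9947
t₂ = t₁ × 10^0.9947 = 4 × 9.88 = 39.52 years

t₂ ≈ 39.5 years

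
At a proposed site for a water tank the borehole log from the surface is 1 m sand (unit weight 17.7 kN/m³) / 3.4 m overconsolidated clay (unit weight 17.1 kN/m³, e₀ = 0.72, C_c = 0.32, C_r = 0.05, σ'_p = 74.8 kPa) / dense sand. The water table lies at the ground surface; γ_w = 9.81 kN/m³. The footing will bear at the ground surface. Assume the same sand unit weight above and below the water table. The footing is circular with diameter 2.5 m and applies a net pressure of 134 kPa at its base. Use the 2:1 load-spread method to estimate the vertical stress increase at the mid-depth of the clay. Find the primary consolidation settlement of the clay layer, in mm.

Mid-depth of clay below the ground surface: z = 1 + 3.4/2 = 2.7 m.
Total vertical stress at mid-clay: σ_v = 17.7×1 + 17.1×1.7 = 46.77 kPa.
Pore pressure: u = 9.81×(2.7 − 0) = 26.487 kPa.
Initial effective stress: σ'_0 = σ_v − u = 46.77 − 26.487 = 20.283 kPa.
Stress increase at mid-clay by the 2:1 spreading method:
Δσ ≈ qD²/(D+z)² = 134×2.5²/(2.5+2.7)² = 30.973 kPa
Final effective stress: σ'_f = 20.283 + 30.973 = 51.256 kPa.
σ'_f = 51.256 ≤ σ'_p = 74.8 kPa, so the clay remains overconsolidated and only the recompression index applies:
S_c = C_r·H/(1+e₀)·log₁₀(σ'_f/σ'_0) = 0.05×3.4/1.72×log₁₀(51.256/20.283)
    = 0.098835 × 0.40261 = 0.03979 m

S_c ≈ 39.8 mm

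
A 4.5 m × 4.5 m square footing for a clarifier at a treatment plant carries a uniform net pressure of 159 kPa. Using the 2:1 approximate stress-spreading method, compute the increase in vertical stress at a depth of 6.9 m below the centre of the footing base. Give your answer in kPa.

Δσ_z ≈ 24.8 kPa

By the 2:1 method the load spreads at 1 horizontal : 2 vertical, so at depth z the loaded area has grown by z in each plan dimension:
Δσ = qBL/((B+z)(L+z)) = 159×4.5×4.5/((4.5+6.9)(4.5+6.9)) = 24.775 kPa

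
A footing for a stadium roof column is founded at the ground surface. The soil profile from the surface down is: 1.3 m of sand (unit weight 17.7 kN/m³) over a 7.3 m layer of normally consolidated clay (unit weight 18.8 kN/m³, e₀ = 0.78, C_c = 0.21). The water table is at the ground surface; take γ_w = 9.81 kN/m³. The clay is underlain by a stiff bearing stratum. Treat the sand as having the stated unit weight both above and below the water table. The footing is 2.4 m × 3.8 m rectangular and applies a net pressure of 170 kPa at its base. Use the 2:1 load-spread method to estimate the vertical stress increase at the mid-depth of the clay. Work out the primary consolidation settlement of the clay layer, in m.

S_c ≈ 0.166 m

Mid-depth of clay below the ground surface: z = 1.3 + 7.3/2 = 4.95 m.
Total vertical stress at mid-clay: σ_v = 17.7×1.3 + 18.8×3.65 = 91.63 kPa.
Pore pressure: u = 9.81×(4.95 − 0) = 48.56 kPa.
Initial effective stress: σ'_0 = σ_v − u = 91.63 − 48.56 = 43.07 kPa.
Stress increase at mid-clay by the 2:1 spreading method:
Δσ = qBL/((B+z)(L+z)) = 170×2.4×3.8/((2.4+4.95)(3.8+4.95)) = 24.107 kPa
Final effective stress: σ'_f = σ'_0 + Δσ = 43.07 + 24.107 = 67.177 kPa.
Normally consolidated clay, so the full stress increment lies on the virgin compression line:
S_c = C_c·H/(1+e₀)·log₁₀(σ'_f/σ'_0) = 0.21×7.3/(1+0.78)×log₁₀(67.177/43.07)
    = 0.86124 × 0.19305 = 0.1663 m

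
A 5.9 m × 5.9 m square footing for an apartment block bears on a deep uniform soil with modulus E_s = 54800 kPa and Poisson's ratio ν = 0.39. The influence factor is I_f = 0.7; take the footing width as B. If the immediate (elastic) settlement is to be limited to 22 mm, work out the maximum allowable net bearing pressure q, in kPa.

q ≈ 344 kPa

S_e = q·B·(1−ν²)/E_s · I_f  ⇒  q = S_e·E_s / (B·(1−ν²)·I_f).
q = 0.022 × 54800 / (5.9 × 0.8479 × 0.7) = 344.3 kPa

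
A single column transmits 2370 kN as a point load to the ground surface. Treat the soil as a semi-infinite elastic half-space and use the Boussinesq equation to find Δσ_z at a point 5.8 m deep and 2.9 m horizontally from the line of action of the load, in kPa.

Δσ_z ≈ 19.3 kPa

Boussinesq vertical stress below a point load on an elastic half-space:
Δσ_z = 3P/(2πz²) · [1 + (r/z)²]^(−5/2)
r/z = 2.9/5.8 = 0.5; [1+(r/z)²]^(−5/2) = 0.57243.
Δσ_z = 3×2370/(2π×5.8²) × 0.57243 = 33.638 × 0.57243 = 19.26 kPa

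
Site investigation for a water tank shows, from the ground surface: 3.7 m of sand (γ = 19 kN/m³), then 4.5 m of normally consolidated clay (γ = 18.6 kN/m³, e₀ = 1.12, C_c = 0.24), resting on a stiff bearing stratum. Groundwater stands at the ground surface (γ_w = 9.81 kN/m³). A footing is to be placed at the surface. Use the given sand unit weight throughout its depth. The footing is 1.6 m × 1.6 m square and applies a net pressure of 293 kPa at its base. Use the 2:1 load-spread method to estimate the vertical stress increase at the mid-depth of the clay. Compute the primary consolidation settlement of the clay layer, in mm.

Mid-depth of clay below the ground surface: z = 3.7 + 4.5/2 = 5.95 m.
Total vertical stress at mid-clay: σ_v = 19×3.7 + 18.6×2.25 = 112.15 kPa.
Pore pressure: u = 9.81×(5.95 − 0) = 58.37 kPa.
Initial effective stress: σ'_0 = σ_v − u = 112.15 − 58.37 = 53.78 kPa.
Stress increase at mid-clay by the 2:1 spreading method:
Δσ = qBL/((B+z)(L+z)) = 293×1.6×1.6/((1.6+5.95)(1.6+5.95)) = 13.159 kPa
Final effective stress: σ'_f = σ'_0 + Δσ = 53.78 + 13.159 = 66.939 kPa.
Normally consolidated clay, so the full stress increment lies on the virgin compression line:
S_c = C_c·H/(1+e₀)·log₁₀(σ'_f/σ'_0) = 0.24×4.5/(1+1.12)×log₁₀(66.939/53.78)
    = 0.50943 × 0.095058 = 0.04843 m

S_c ≈ 48.4 mm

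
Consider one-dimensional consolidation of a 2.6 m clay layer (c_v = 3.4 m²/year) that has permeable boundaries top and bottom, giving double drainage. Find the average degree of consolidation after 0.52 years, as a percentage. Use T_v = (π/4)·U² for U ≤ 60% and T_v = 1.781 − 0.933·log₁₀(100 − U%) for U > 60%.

Drainage path length: H_d = H/2 = 1.3 m (double drainage).
T_v = c_v·t/H_d² = 3.4×0.52/1.3² = 1.0462.
T_v = 1.0462 corresponds to the U > 60% branch:
U = 1 − 10^((1.781 − T_v)/0.933)/100 = 0.9387

U ≈ 93.9 %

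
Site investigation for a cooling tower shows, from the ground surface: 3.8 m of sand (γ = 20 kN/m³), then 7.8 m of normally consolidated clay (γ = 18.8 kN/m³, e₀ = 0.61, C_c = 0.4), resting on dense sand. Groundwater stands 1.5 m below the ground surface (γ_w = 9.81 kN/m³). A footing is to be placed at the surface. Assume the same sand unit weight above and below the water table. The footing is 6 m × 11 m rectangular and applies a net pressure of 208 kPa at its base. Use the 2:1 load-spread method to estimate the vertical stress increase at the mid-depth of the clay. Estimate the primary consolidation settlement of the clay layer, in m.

S_c ≈ 0.398 m

Mid-depth of clay below the ground surface: z = 3.8 + 7.8/2 = 7.7 m.
Total vertical stress at mid-clay: σ_v = 20×3.8 + 18.8×3.9 = 149.32 kPa.
Pore pressure: u = 9.81×(7.7 − 1.5) = 60.822 kPa.
Initial effective stress: σ'_0 = σ_v − u = 149.32 − 60.822 = 88.498 kPa.
Stress increase at mid-clay by the 2:1 spreading method:
Δσ = qBL/((B+z)(L+z)) = 208×6×11/((6+7.7)(11+7.7)) = 53.585 kPa
Final effective stress: σ'_f = σ'_0 + Δσ = 88.498 + 53.585 = 142.08 kPa.
Normally consolidated clay, so the full stress increment lies on the virgin compression line:
S_c = C_c·H/(1+e₀)·log₁₀(σ'_f/σ'_0) = 0.4×7.8/(1+0.61)×log₁₀(142.08/88.498)
    = 1.9379 × 0.2056 = 0.3984 m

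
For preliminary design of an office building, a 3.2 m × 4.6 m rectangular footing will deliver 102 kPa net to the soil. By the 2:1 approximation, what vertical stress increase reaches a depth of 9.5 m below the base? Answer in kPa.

Δσ_z ≈ 8.38 kPa

By the 2:1 method the load spreads at 1 horizontal : 2 vertical, so at depth z the loaded area has grown by z in each plan dimension:
Δσ = qBL/((B+z)(L+z)) = 102×3.2×4.6/((3.2+9.5)(4.6+9.5)) = 8.3847 kPa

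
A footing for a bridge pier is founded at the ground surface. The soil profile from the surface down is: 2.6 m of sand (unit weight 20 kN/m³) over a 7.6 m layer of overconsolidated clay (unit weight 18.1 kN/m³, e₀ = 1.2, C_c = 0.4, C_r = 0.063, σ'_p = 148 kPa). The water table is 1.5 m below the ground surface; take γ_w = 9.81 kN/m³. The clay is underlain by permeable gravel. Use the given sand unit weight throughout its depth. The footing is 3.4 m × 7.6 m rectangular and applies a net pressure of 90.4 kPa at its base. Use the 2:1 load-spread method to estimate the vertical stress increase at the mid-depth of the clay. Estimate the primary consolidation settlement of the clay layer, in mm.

Mid-depth of clay below the ground surface: z = 2.6 + 7.6/2 = 6.4 m.
Total vertical stress at mid-clay: σ_v = 20×2.6 + 18.1×3.8 = 120.78 kPa.
Pore pressure: u = 9.81×(6.4 − 1.5) = 48.069 kPa.
Initial effective stress: σ'_0 = σ_v − u = 120.78 − 48.069 = 72.711 kPa.
Stress increase at mid-clay by the 2:1 spreading method:
Δσ = qBL/((B+z)(L+z)) = 90.4×3.4×7.6/((3.4+6.4)(7.6+6.4)) = 17.026 kPa
Final effective stress: σ'_f = 72.711 + 17.026 = 89.737 kPa.
σ'_f = 89.737 ≤ σ'_p = 148 kPa, so the clay remains overconsolidated and only the recompression index applies:
S_c = C_r·H/(1+e₀)·log₁₀(σ'_f/σ'_0) = 0.063×7.6/2.2×log₁₀(89.737/72.711)
    = 0.21763 × 0.091371 = 0.01989 m

S_c ≈ 19.9 mm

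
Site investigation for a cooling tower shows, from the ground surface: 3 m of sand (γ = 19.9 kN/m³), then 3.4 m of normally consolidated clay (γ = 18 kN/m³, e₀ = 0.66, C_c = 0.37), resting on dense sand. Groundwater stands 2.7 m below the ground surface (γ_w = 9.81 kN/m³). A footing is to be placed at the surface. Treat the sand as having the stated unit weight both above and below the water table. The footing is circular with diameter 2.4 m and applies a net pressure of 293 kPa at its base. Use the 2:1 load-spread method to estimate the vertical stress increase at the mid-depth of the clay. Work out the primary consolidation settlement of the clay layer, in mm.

Mid-depth of clay below the ground surface: z = 3 + 3.4/2 = 4.7 m.
Total vertical stress at mid-clay: σ_v = 19.9×3 + 18×1.7 = 90.3 kPa.
Pore pressure: u = 9.81×(4.7 − 2.7) = 19.62 kPa.
Initial effective stress: σ'_0 = σ_v − u = 90.3 − 19.62 = 70.68 kPa.
Stress increase at mid-clay by the 2:1 spreading method:
Δσ ≈ qD²/(D+z)² = 293×2.4²/(2.4+4.7)² = 33.479 kPa
Final effective stress: σ'_f = σ'_0 + Δσ = 70.68 + 33.479 = 104.16 kPa.
Normally consolidated clay, so the full stress increment lies on the virgin compression line:
S_c = C_c·H/(1+e₀)·log₁₀(σ'_f/σ'_0) = 0.37×3.4/(1+0.66)×log₁₀(104.16/70.68)
    = 0.75783 × 0.1684 = 0.1276 m

S_c ≈ 128 mm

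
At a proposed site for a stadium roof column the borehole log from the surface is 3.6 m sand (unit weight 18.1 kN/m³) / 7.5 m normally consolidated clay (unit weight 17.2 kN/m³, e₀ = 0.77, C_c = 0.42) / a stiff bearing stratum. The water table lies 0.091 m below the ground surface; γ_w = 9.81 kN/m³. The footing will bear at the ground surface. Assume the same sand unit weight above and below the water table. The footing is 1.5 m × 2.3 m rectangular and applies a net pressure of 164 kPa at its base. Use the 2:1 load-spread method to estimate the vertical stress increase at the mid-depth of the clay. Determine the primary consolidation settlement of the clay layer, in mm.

Mid-depth of clay below the ground surface: z = 3.6 + 7.5/2 = 7.35 m.
Total vertical stress at mid-clay: σ_v = 18.1×3.6 + 17.2×3.75 = 129.66 kPa.
Pore pressure: u = 9.81×(7.35 − 0.091) = 71.211 kPa.
Initial effective stress: σ'_0 = σ_v − u = 129.66 − 71.211 = 58.449 kPa.
Stress increase at mid-clay by the 2:1 spreading method:
Δσ = qBL/((B+z)(L+z)) = 164×1.5×2.3/((1.5+7.35)(2.3+7.35)) = 6.6251 kPa
Final effective stress: σ'_f = σ'_0 + Δσ = 58.449 + 6.6251 = 65.074 kPa.
Normally consolidated clay, so the full stress increment lies on the virgin compression line:
S_c = C_c·H/(1+e₀)·log₁₀(σ'_f/σ'_0) = 0.42×7.5/(1+0.77)×log₁₀(65.074/58.449)
    = 1.7797 × 0.04663 = 0.08299 m

S_c ≈ 83 mm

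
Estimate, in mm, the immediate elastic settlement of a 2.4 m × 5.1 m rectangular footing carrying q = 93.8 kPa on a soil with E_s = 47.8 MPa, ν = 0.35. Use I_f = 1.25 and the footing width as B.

S_e ≈ 5.17 mm

Immediate (elastic) settlement: S_e = q·B·(1−ν²)/E_s · I_f.
E_s = 47.8 MPa = 47800 kPa.
S_e = 93.8 × 2.4 × (1 − 0.35²) / 47800 × 1.25
    = 93.8 × 2.4 × 0.8775 / 47800 × 1.25
    = 0.005166 m = 5.166 mm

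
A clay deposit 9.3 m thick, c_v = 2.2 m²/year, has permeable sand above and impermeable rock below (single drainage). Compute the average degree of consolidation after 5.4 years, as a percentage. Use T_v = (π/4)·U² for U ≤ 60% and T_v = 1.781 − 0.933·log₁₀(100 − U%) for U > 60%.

U ≈ 41.8 %

Drainage path length: H_d = H = 9.3 m (single drainage).
T_v = c_v·t/H_d² = 2.2×5.4/9.3² = 0.13736.
T_v = 0.13736 corresponds to the U ≤ 60% branch:
U = √(4T_v/π) = 0.4182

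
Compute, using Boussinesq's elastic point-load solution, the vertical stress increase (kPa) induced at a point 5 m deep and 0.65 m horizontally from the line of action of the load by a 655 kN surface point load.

Boussinesq vertical stress below a point load on an elastic half-space:
Δσ_z = 3P/(2πz²) · [1 + (r/z)²]^(−5/2)
r/z = 0.65/5 = 0.13; [1+(r/z)²]^(−5/2) = 0.95897.
Δσ_z = 3×655/(2π×5²) × 0.95897 = 12.51 × 0.95897 = 12 kPa

Δσ_z ≈ 12 kPa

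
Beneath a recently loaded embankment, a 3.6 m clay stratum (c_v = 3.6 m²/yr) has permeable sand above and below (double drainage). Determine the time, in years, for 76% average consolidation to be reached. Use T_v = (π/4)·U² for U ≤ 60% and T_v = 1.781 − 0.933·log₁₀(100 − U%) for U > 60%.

t ≈ 0.444 years

Drainage path length: H_d = H/2 = 1.8 m (double drainage).
U > 60%: T_v = 1.781 − 0.933·log₁₀(100 − 76) = 0.49326.
t = T_v·H_d²/c_v = 0.49326×1.8²/3.6 = 0.4439 years.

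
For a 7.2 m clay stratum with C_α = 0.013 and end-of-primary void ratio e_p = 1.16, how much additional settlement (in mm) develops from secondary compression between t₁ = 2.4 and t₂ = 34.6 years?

S_s ≈ 50.2 mm

Secondary compression: S_s = C_α·H/(1+e_p)·log₁₀(t₂/t₁)
S_s = 0.013×7.2/(1+1.16)×log₁₀(34.6/2.4)
    = 0.04333 × 1.159 = 0.05022 m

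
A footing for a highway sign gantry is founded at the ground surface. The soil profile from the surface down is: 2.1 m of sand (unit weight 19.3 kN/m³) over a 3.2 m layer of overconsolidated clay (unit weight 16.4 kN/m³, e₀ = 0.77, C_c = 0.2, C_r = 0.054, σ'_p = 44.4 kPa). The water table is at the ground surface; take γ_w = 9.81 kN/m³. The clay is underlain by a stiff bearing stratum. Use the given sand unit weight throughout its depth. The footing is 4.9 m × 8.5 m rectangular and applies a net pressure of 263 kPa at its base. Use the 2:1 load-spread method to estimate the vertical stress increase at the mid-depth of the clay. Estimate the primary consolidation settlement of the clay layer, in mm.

Mid-depth of clay below the ground surface: z = 2.1 + 3.2/2 = 3.7 m.
Total vertical stress at mid-clay: σ_v = 19.3×2.1 + 16.4×1.6 = 66.77 kPa.
Pore pressure: u = 9.81×(3.7 − 0) = 36.297 kPa.
Initial effective stress: σ'_0 = σ_v − u = 66.77 − 36.297 = 30.473 kPa.
Stress increase at mid-clay by the 2:1 spreading method:
Δσ = qBL/((B+z)(L+z)) = 263×4.9×8.5/((4.9+3.7)(8.5+3.7)) = 104.4 kPa
Final effective stress: σ'_f = 30.473 + 104.4 = 134.87 kPa.
σ'_f = 134.87 > σ'_p = 44.4 kPa, so the stress path crosses the preconsolidation pressure — recompression up to σ'_p, then virgin compression beyond:
S_c = H/(1+e₀)·[C_r·log₁₀(σ'_p/σ'_0) + C_c·log₁₀(σ'_f/σ'_p)]
    = 3.2/1.77 × [0.054×log₁₀(44.4/30.473) + 0.2×log₁₀(134.87/44.4)]
    = 1.8079 × [0.0088273 + 0.096506] = 0.1904 m

S_c ≈ 190 mm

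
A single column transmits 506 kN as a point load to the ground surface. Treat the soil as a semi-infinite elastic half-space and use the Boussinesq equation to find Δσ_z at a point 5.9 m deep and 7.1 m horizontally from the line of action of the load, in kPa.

Boussinesq vertical stress below a point load on an elastic half-space:
Δσ_z = 3P/(2πz²) · [1 + (r/z)²]^(−5/2)
r/z = 7.1/5.9 = 1.2034; [1+(r/z)²]^(−5/2) = 0.10664.
Δσ_z = 3×506/(2π×5.9²) × 0.10664 = 6.9405 × 0.10664 = 0.7401 kPa

Δσ_z ≈ 0.74 kPa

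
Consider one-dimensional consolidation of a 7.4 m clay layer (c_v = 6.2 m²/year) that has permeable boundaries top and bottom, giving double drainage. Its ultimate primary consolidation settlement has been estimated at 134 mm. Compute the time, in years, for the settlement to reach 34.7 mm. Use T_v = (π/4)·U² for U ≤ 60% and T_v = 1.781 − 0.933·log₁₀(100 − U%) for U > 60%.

t ≈ 0.116 years

Drainage path length: H_d = H/2 = 3.7 m (double drainage).
U = S(t)/S_ult = 34.7/134 = 0.259.
U ≤ 60%: T_v = (π/4)·U² = (π/4)×0.25896² = 0.052667.
t = T_v·H_d²/c_v = 0.052667×3.7²/6.2 = 0.1163 years.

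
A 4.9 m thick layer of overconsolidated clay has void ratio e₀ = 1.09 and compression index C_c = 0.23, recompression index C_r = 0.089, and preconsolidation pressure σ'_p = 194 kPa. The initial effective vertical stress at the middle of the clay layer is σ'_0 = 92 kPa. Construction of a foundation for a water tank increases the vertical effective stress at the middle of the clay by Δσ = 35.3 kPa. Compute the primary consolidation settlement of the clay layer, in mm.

S_c ≈ 29.4 mm

Final effective stress: σ'_f = 92 + 35.3 = 127.3 kPa.
σ'_f = 127.3 ≤ σ'_p = 194 kPa, so the clay remains overconsolidated and only the recompression index applies:
S_c = C_r·H/(1+e₀)·log₁₀(σ'_f/σ'_0) = 0.089×4.9/2.09×log₁₀(127.3/92)
    = 0.20866 × 0.14104 = 0.02943 m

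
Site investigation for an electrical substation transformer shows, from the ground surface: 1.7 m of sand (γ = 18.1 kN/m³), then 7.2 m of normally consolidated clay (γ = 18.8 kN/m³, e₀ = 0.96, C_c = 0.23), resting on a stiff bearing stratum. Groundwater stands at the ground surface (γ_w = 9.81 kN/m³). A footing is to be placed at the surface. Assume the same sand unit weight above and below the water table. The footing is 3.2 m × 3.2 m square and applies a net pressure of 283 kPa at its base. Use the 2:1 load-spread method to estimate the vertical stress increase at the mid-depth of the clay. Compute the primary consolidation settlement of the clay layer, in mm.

S_c ≈ 228 mm

Mid-depth of clay below the ground surface: z = 1.7 + 7.2/2 = 5.3 m.
Total vertical stress at mid-clay: σ_v = 18.1×1.7 + 18.8×3.6 = 98.45 kPa.
Pore pressure: u = 9.81×(5.3 − 0) = 51.993 kPa.
Initial effective stress: σ'_0 = σ_v − u = 98.45 − 51.993 = 46.457 kPa.
Stress increase at mid-clay by the 2:1 spreading method:
Δσ = qBL/((B+z)(L+z)) = 283×3.2×3.2/((3.2+5.3)(3.2+5.3)) = 40.11 kPa
Final effective stress: σ'_f = σ'_0 + Δσ = 46.457 + 40.11 = 86.567 kPa.
Normally consolidated clay, so the full stress increment lies on the virgin compression line:
S_c = C_c·H/(1+e₀)·log₁₀(σ'_f/σ'_0) = 0.23×7.2/(1+0.96)×log₁₀(86.567/46.457)
    = 0.8449 × 0.2703 = 0.2284 m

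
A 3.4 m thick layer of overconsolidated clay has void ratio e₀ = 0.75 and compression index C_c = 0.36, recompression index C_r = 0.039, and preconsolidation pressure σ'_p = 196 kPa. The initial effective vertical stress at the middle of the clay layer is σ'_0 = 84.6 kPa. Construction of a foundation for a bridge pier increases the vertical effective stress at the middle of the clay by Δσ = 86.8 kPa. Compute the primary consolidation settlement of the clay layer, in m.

S_c ≈ 0.0232 m

Final effective stress: σ'_f = 84.6 + 86.8 = 171.4 kPa.
σ'_f = 171.4 ≤ σ'_p = 196 kPa, so the clay remains overconsolidated and only the recompression index applies:
S_c = C_r·H/(1+e₀)·log₁₀(σ'_f/σ'_0) = 0.039×3.4/1.75×log₁₀(171.4/84.6)
    = 0.075773 × 0.30664 = 0.02324 m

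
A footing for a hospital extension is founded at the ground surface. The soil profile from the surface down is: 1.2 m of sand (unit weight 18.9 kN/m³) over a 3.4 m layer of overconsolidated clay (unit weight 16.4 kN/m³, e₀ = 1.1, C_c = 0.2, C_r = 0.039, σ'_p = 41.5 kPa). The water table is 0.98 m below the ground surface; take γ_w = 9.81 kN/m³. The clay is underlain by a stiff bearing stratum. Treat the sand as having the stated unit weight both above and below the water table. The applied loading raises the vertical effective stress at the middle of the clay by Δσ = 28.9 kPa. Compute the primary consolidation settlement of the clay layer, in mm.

S_c ≈ 60.7 mm

Mid-depth of clay below the ground surface: z = 1.2 + 3.4/2 = 2.9 m.
Total vertical stress at mid-clay: σ_v = 18.9×1.2 + 16.4×1.7 = 50.56 kPa.
Pore pressure: u = 9.81×(2.9 − 0.98) = 18.835 kPa.
Initial effective stress: σ'_0 = σ_v − u = 50.56 − 18.835 = 31.725 kPa.
Final effective stress: σ'_f = 31.725 + 28.9 = 60.625 kPa.
σ'_f = 60.625 > σ'_p = 41.5 kPa, so the stress path crosses the preconsolidation pressure — recompression up to σ'_p, then virgin compression beyond:
S_c = H/(1+e₀)·[C_r·log₁₀(σ'_p/σ'_0) + C_c·log₁₀(σ'_f/σ'_p)]
    = 3.4/2.1 × [0.039×log₁₀(41.5/31.725) + 0.2×log₁₀(60.625/41.5)]
    = 1.619 × [0.0045492 + 0.032921] = 0.06066 m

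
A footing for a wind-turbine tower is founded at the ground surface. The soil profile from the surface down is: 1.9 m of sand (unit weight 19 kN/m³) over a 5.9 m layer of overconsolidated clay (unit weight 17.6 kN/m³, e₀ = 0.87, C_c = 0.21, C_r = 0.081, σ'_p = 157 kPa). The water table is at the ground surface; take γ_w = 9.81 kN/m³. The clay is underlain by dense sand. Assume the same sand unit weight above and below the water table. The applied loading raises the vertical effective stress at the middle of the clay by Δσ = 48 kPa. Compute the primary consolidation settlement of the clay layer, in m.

Mid-depth of clay below the ground surface: z = 1.9 + 5.9/2 = 4.85 m.
Total vertical stress at mid-clay: σ_v = 19×1.9 + 17.6×2.95 = 88.02 kPa.
Pore pressure: u = 9.81×(4.85 − 0) = 47.578 kPa.
Initial effective stress: σ'_0 = σ_v − u = 88.02 − 47.578 = 40.442 kPa.
Final effective stress: σ'_f = 40.442 + 48 = 88.442 kPa.
σ'_f = 88.442 ≤ σ'_p = 157 kPa, so the clay remains overconsolidated and only the recompression index applies:
S_c = C_r·H/(1+e₀)·log₁₀(σ'_f/σ'_0) = 0.081×5.9/1.87×log₁₀(88.442/40.442)
    = 0.25556 × 0.33983 = 0.08685 m

S_c ≈ 0.0868 m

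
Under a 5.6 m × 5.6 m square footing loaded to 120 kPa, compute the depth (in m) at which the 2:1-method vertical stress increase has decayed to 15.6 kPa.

2:1 spreading — at depth z the loaded area has grown by z in each plan dimension:
qB²/(B+z)² = Δσ_z ⇒ z = B(√(q/Δσ_z) − 1) = 5.6×(√(120/15.6) − 1) = 9.932 m

z ≈ 9.93 m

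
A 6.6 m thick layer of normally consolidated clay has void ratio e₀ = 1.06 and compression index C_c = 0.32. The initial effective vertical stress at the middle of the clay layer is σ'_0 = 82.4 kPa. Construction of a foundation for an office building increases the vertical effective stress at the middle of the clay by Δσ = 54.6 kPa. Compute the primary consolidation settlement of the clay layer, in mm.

S_c ≈ 226 mm

Final effective stress: σ'_f = σ'_0 + Δσ = 82.4 + 54.6 = 137 kPa.
Normally consolidated clay, so the full stress increment lies on the virgin compression line:
S_c = C_c·H/(1+e₀)·log₁₀(σ'_f/σ'_0) = 0.32×6.6/(1+1.06)×log₁₀(137/82.4)
    = 1.0252 × 0.22079 = 0.2264 m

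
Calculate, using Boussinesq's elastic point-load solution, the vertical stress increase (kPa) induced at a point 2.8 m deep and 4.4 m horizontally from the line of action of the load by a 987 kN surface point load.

Δσ_z ≈ 2.68 kPa

Boussinesq vertical stress below a point load on an elastic half-space:
Δσ_z = 3P/(2πz²) · [1 + (r/z)²]^(−5/2)
r/z = 4.4/2.8 = 1.5714; [1+(r/z)²]^(−5/2) = 0.044603.
Δσ_z = 3×987/(2π×2.8²) × 0.044603 = 60.109 × 0.044603 = 2.681 kPa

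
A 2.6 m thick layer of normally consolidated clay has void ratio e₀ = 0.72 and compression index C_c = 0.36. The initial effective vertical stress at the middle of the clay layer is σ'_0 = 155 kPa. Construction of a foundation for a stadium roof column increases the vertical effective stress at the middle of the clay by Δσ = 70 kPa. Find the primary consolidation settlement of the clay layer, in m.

Final effective stress: σ'_f = σ'_0 + Δσ = 155 + 70 = 225 kPa.
Normally consolidated clay, so the full stress increment lies on the virgin compression line:
S_c = C_c·H/(1+e₀)·log₁₀(σ'_f/σ'_0) = 0.36×2.6/(1+0.72)×log₁₀(225/155)
    = 0.54419 × 0.16185 = 0.08808 m

S_c ≈ 0.0881 m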